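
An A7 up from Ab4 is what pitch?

G#5

The seventh takes the letter from A up to G.
Moving 12 semitones up from Ab4 (the size of an augmented seventh) reaches G#5.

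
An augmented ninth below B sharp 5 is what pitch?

Counting two letter names plus an octave down from B lands on A.
An augmented ninth is 15 semitones; 15 semitones down from B#5 gives A4.

A 4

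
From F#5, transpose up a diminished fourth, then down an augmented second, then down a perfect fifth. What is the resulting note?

Dbb5

A diminished fourth up from F#5 is Bb5.
Bb5 down an augmented second → Abb5 (3 semitones).
Abb5 down a perfect fifth → Dbb5 (7 semitones).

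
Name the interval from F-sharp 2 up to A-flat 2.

diminished third

F to A spans three letter names (F-G-A) — that makes it a third of some quality.
F#2 to Ab2 spans 2 semitones — two semitones narrower than the major third (4) — giving a diminished third.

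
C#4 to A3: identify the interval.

Descending from C#4 to A3 is the same interval as ascending A3 to C#4.
A to C spans three letter names (A-B-C) — that makes it a third of some quality.
Counting semitones, A3→C#4 is 4, which is the major third.

major third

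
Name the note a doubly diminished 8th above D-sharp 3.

D-flat 4

The letter stays D (same as the start), shifted an octave up.
Moving 10 semitones up from D#3 (the size of a doubly diminished octave) reaches Db4.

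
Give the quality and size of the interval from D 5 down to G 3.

Descending from D5 to G3 is the same interval as ascending G3 to D5.
G to D spans five letter names (G-A-B-C-D), plus an octave, so the interval is some kind of twelfth.
G3 to D5 is 19 semitones, matching the perfect twelfth exactly, so the quality is perfect.
(Equivalently, a compound perfect fifth: a perfect fifth plus an octave.)

perfect 12th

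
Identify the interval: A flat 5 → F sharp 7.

A to F spans six letter names (A-B-C-D-E-F), plus an octave: a thirteenth.
The major thirteenth is 21 semitones; here we have 22, one semitone wider: augmented.
(Equivalently, a compound augmented sixth: an augmented sixth plus an octave.)

augmented thirteenth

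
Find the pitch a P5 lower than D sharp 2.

G sharp 1

Counting five letter names down from D lands on G.
A perfect fifth is 7 semitones; 7 semitones down from D#2 gives G#1.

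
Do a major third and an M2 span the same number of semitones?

No

A major third is 4 semitones but a major second is 2 semitones — different sizes.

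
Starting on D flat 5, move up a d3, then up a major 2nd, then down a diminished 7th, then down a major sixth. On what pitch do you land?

C flat 4

A diminished third up from Db5 is Fbb5.
Up a major second from Fbb5: Gbb5 (2 semitones up).
A diminished seventh down from Gbb5 is Ab4.
A major sixth down from Ab4 is Cb4.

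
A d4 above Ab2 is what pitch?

Dbb3

Four letter names up from A: D.
Moving 4 semitones up from Ab2 (the size of a diminished fourth) reaches Dbb3.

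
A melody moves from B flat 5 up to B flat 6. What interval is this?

B to B is the same letter name, plus an octave: an octave.
Counting semitones, Bb5→Bb6 is 12, which is the perfect octave.

perfect 8th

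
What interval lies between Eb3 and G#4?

E to G spans three letter names (E-F-G), plus an octave: a tenth.
A major tenth would be 16 semitones; Eb3 to G#4 is 17, one semitone wider, so the interval is augmented.
(Equivalently, a compound augmented third: an augmented third plus an octave.)

augmented 10th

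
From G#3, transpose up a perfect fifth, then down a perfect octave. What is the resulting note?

Up a perfect fifth from G#3: D#4 (7 semitones up).
D#4 down a perfect octave → D#3 (12 semitones).

D#3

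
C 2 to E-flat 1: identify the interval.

major 6th

Descending from C2 to Eb1 is the same interval as ascending Eb1 to C2.
E to C spans six letter names (E-F-G-A-B-C): a sixth.
The major sixth spans 9 semitones, and Eb1 to C2 is exactly 9 semitones — so this is a major sixth.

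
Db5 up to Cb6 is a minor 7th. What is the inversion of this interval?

The rule of nine gives the new number: 9 − 7 = 2, so a seventh becomes a second.
Quality inverts too: minor becomes major. That makes the inversion a major second.

major second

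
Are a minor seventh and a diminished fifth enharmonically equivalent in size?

No

A minor seventh is 10 semitones but a diminished fifth is 6 semitones — different sizes.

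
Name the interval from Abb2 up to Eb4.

augmented twelfth

A to E spans five letter names (A-B-C-D-E), plus an octave, so the interval is some kind of twelfth.
Abb2 to Eb4 spans 20 semitones — one semitone wider than the perfect twelfth (19) — giving an augmented twelfth.
(Equivalently, a compound augmented fifth: an augmented fifth plus an octave.)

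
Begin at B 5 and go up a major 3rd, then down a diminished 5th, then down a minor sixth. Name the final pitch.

A major third up from B5 is D#6.
A diminished fifth down from D#6 is G##5.
Down a minor sixth from G##5: B##4 (8 semitones down).

B double-sharp 4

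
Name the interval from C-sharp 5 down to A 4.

major third

Descending from C#5 to A4 is the same interval as ascending A4 to C#5.
A to C spans three letter names (A-B-C): a third.
The major third spans 4 semitones, and A4 to C#5 is exactly 4 semitones — so this is a major third.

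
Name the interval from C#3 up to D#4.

major ninth

C to D spans two letter names (C-D), plus an octave: a ninth.
C#3 to D#4 is 14 semitones, matching the major ninth exactly, so the quality is major.
(Equivalently, a compound major second: a major second plus an octave.)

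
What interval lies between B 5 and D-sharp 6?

major third

B to D spans three letter names (B-C-D): a third.
B5 to D#6 is 4 semitones, matching the major third exactly, so the quality is major.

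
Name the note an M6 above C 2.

The sixth takes the letter from C up to A.
A major sixth spans 9 semitones, so from C2 the target pitch is A2.

A 2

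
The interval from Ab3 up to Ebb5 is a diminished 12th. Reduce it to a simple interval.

diminished 5th

Take out an octave (7 from the number): 12 − 7 = 5.
So a diminished twelfth is an octave plus a diminished fifth. The quality is unchanged.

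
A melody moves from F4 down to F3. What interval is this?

P8

Descending from F4 to F3 is the same interval as ascending F3 to F4.
F to F is the same letter name, plus an octave — that makes it an octave of some quality.
The perfect octave spans 12 semitones, and F3 to F4 is exactly 12 semitones — so this is a perfect octave.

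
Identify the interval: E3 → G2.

Descending from E3 to G2 is the same interval as ascending G2 to E3.
G to E spans six letter names (G-A-B-C-D-E) — that makes it a sixth of some quality.
Counting semitones, G2→E3 is 9, which is the major sixth.

major sixth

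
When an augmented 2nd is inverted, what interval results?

d7

Interval numbers invert to sum to nine: 2 + 7 = 9, so a second inverts to a seventh.
Quality inverts too: augmented becomes diminished. That makes the inversion a diminished seventh.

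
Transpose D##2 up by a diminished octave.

D#3

An octave keeps the letter name D, an octave up from D.
A diminished octave spans 11 semitones, so from D##2 the target pitch is D#3.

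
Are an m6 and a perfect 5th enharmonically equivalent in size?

No

A minor sixth spans 8 semitones; a perfect fifth spans 7 semitones. They differ by 1.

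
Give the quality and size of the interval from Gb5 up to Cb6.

perfect fourth

G to C spans four letter names (G-A-B-C), so the interval is some kind of fourth.
Gb5 to Cb6 is 5 semitones, matching the perfect fourth exactly, so the quality is perfect.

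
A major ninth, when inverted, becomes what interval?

First reduce the compound major ninth to its simple form, a major second.
Inverted interval numbers add to nine, so a second pairs with a seventh (2 + 7 = 9).
And major becomes minor under inversion, so we get a minor seventh.

m7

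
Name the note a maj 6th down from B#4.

D#4

Counting six letter names down from B lands on D.
Moving 9 semitones down from B#4 (the size of a major sixth) reaches D#4.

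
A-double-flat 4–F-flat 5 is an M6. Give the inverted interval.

minor third

Inverted interval numbers add to nine, so a sixth pairs with a third (6 + 3 = 9).
And major becomes minor under inversion, so we get a minor third.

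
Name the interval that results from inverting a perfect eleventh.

perfect fifth

First reduce the compound perfect eleventh to its simple form, a perfect fourth.
The rule of nine gives the new number: 9 − 4 = 5, so a fourth becomes a fifth.
Quality inverts too: perfect stays perfect. That makes the inversion a perfect fifth.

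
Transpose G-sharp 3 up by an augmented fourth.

Counting four letter names up from G lands on C.
An augmented fourth is 6 semitones; 6 semitones up from G#3 gives C##4.

C-double-sharp 4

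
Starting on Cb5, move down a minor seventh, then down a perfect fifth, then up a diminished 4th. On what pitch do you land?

A minor seventh down from Cb5 is Db4.
Db4 down a perfect fifth → Gb3 (7 semitones).
Gb3 up a diminished fourth → Cbb4 (4 semitones).

Cbb4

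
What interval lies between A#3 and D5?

A to D spans four letter names (A-B-C-D), plus an octave, so the interval is some kind of eleventh.
The perfect eleventh is 17 semitones; here we have 16, one semitone narrower: diminished.
(Equivalently, a compound diminished fourth: a diminished fourth plus an octave.)

d11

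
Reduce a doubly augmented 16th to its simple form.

doubly augmented second

Subtracting seven from the interval number removes an octave: 16 − 14 = 2.
So a doubly augmented sixteenth is 2 octaves plus a doubly augmented second. The quality is unchanged.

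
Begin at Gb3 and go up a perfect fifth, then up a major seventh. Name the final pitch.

Up a perfect fifth from Gb3: Db4 (7 semitones up).
A major seventh up from Db4 is C5.

C5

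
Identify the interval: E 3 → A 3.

E to A spans four letter names (E-F-G-A): a fourth.
E3 to A3 is 5 semitones, matching the perfect fourth exactly, so the quality is perfect.

perfect fourth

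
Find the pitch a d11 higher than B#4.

The eleventh's letter: B up four letter names plus an octave → E.
Moving 16 semitones up from B#4 (the size of a diminished eleventh) reaches E6.

E6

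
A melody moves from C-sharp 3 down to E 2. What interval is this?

Descending from C#3 to E2 is the same interval as ascending E2 to C#3.
E to C spans six letter names (E-F-G-A-B-C): a sixth.
The major sixth spans 9 semitones, and E2 to C#3 is exactly 9 semitones — so this is a major sixth.

M6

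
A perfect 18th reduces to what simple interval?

perfect fourth

Subtracting seven from the interval number removes an octave: 18 − 14 = 4.
That makes a perfect eighteenth a compound perfect fourth — 2 octaves plus a perfect fourth.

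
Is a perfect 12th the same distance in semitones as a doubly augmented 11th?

Yes

Both span 19 semitones: a perfect twelfth and a doubly augmented eleventh are the same chromatic distance.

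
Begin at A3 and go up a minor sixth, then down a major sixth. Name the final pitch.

A3 up a minor sixth → F4 (8 semitones).
Down a major sixth from F4: Ab3 (9 semitones down).

Ab3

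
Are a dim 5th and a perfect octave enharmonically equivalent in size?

No

A diminished fifth spans 6 semitones; a perfect octave spans 12 semitones. They differ by 6.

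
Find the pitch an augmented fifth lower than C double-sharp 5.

F sharp 4

The fifth takes the letter from C down to F.
An augmented fifth spans 8 semitones, so from C##5 the target pitch is F#4.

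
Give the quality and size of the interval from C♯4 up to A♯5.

major thirteenth

C to A spans six letter names (C-D-E-F-G-A), plus an octave, so the interval is some kind of thirteenth.
The major thirteenth spans 21 semitones, and C#4 to A#5 is exactly 21 semitones — so this is a major thirteenth.
(Equivalently, a compound major sixth: a major sixth plus an octave.)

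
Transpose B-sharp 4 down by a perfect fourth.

The fourth takes the letter from B down to F.
A perfect fourth is 5 semitones; 5 semitones down from B#4 gives F##4.

F-double-sharp 4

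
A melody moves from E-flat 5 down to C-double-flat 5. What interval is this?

augmented third

Descending from Eb5 to Cbb5 is the same interval as ascending Cbb5 to Eb5.
C to E spans three letter names (C-D-E): a third.
The major third is 4 semitones; here we have 5, one semitone wider: augmented.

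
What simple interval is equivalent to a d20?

d6

Subtracting seven from the interval number removes an octave: 20 − 14 = 6.
Quality carries through unchanged, so the simple form is a diminished sixth.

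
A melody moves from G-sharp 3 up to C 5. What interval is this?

G to C spans four letter names (G-A-B-C), plus an octave — that makes it an eleventh of some quality.
G#3 to C5 spans 16 semitones — one semitone narrower than the perfect eleventh (17) — giving a diminished eleventh.
(Equivalently, a compound diminished fourth: a diminished fourth plus an octave.)

diminished 11th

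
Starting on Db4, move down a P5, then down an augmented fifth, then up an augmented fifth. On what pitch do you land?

Db4 down a perfect fifth → Gb3 (7 semitones).
Gb3 down an augmented fifth → Cbb3 (8 semitones).
Up an augmented fifth from Cbb3: Gb3 (8 semitones up).

Gb3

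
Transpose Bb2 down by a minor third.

Counting three letter names down from B lands on G.
Moving 3 semitones down from Bb2 (the size of a minor third) reaches G2.

G2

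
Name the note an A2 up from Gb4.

A4

Counting two letter names up from G lands on A.
An augmented second is 3 semitones; 3 semitones up from Gb4 gives A4.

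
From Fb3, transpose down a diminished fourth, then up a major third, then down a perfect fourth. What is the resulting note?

B2

A diminished fourth down from Fb3 is C3.
C3 up a major third → E3 (4 semitones).
Down a perfect fourth from E3: B2 (5 semitones down).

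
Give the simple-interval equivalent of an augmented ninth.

Each octave removed subtracts seven from the number: 9 − 7 = 2.
Quality carries through unchanged, so the simple form is an augmented second.

augmented second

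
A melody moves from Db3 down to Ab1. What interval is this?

perfect eleventh

Descending from Db3 to Ab1 is the same interval as ascending Ab1 to Db3.
A to D spans four letter names (A-B-C-D), plus an octave — that makes it an eleventh of some quality.
The perfect eleventh spans 17 semitones, and Ab1 to Db3 is exactly 17 semitones — so this is a perfect eleventh.
(Equivalently, a compound perfect fourth: a perfect fourth plus an octave.)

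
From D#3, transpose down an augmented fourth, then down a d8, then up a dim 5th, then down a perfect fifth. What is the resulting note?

A1

An augmented fourth down from D#3 is A2.
A2 down a diminished octave → A#1 (11 semitones).
A diminished fifth up from A#1 is E2.
Down a perfect fifth from E2: A1 (7 semitones down).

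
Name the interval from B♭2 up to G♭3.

B to G spans six letter names (B-C-D-E-F-G), so the interval is some kind of sixth.
Bb2 to Gb3 is 8 semitones, a half step short of the major sixth (9), so this is minor.

minor sixth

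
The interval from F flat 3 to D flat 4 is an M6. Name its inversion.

minor 3rd

Inverted interval numbers add to nine, so a sixth pairs with a third (6 + 3 = 9).
Quality inverts too: major becomes minor. That makes the inversion a minor third.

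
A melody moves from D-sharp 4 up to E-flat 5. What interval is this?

D to E spans two letter names (D-E), plus an octave — that makes it a ninth of some quality.
D#4 to Eb5 spans 12 semitones — two semitones narrower than the major ninth (14) — giving a diminished ninth.

d9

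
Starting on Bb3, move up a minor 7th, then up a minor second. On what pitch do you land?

Bb3 up a minor seventh → Ab4 (10 semitones).
A minor second up from Ab4 is Bbb4.

Bbb4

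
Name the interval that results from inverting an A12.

diminished 4th

First reduce the compound augmented twelfth to its simple form, an augmented fifth.
Interval numbers invert to sum to nine: 5 + 4 = 9, so a fifth inverts to a fourth.
And augmented becomes diminished under inversion, so we get a diminished fourth.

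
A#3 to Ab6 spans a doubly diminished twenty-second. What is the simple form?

Subtracting seven from the interval number removes an octave: 22 − 14 = 8.
Quality carries through unchanged, so the simple form is a doubly diminished octave.

dd8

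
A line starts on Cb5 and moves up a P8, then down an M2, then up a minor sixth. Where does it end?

A perfect octave up from Cb5 is Cb6.
Down a major second from Cb6: Bbb5 (2 semitones down).
A minor sixth up from Bbb5 is Gbb6.

Gbb6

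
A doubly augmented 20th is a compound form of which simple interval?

Take out 2 octaves (14 from the number): 20 − 14 = 6.
Quality carries through unchanged, so the simple form is a doubly augmented sixth.

doubly augmented 6th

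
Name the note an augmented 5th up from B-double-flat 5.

F 6

The fifth takes the letter from B up to F.
Moving 8 semitones up from Bbb5 (the size of an augmented fifth) reaches F6.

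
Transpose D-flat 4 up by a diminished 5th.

A-double-flat 4

Five letter names up from D: A.
Moving 6 semitones up from Db4 (the size of a diminished fifth) reaches Abb4.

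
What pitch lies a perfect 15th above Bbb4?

Bbb6

A fifteenth keeps the letter name B, two octaves up from B.
Moving 24 semitones up from Bbb4 (the size of a perfect fifteenth) reaches Bbb6.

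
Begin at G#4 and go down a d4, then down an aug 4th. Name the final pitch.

A diminished fourth down from G#4 is D##4.
Down an augmented fourth from D##4: A#3 (6 semitones down).

A#3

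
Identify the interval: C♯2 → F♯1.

Descending from C#2 to F#1 is the same interval as ascending F#1 to C#2.
F to C spans five letter names (F-G-A-B-C): a fifth.
The perfect fifth spans 7 semitones, and F#1 to C#2 is exactly 7 semitones — so this is a perfect fifth.

perfect 5th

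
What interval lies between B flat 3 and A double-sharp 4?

doubly augmented seventh

B to A spans seven letter names (B-C-D-E-F-G-A), so the interval is some kind of seventh.
Bb3 to A##4 spans 13 semitones — two semitones wider than the major seventh (11) — giving a doubly augmented seventh.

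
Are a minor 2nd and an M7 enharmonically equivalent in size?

No

1 semitone (minor second) vs 11 semitones (major seventh): not equal.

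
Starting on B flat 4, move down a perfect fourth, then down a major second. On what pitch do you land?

Down a perfect fourth from Bb4: F4 (5 semitones down).
A major second down from F4 is Eb4.

E flat 4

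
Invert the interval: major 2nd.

m7

Inverted interval numbers add to nine, so a second pairs with a seventh (2 + 7 = 9).
Quality inverts too: major becomes minor. That makes the inversion a minor seventh.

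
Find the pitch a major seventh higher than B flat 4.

A 5

Counting seven letter names up from B lands on A.
Moving 11 semitones up from Bb4 (the size of a major seventh) reaches A5.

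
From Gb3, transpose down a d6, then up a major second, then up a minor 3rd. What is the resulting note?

Gb3 down a diminished sixth → B2 (7 semitones).
B2 up a major second → C#3 (2 semitones).
A minor third up from C#3 is E3.

E3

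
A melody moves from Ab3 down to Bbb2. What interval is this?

M7

Descending from Ab3 to Bbb2 is the same interval as ascending Bbb2 to Ab3.
B to A spans seven letter names (B-C-D-E-F-G-A), so the interval is some kind of seventh.
The major seventh spans 11 semitones, and Bbb2 to Ab3 is exactly 11 semitones — so this is a major seventh.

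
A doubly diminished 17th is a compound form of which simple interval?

doubly diminished 3rd

Subtracting seven from the interval number removes an octave: 17 − 14 = 3.
Quality carries through unchanged, so the simple form is a doubly diminished third.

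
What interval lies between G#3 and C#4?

perfect fourth

G to C spans four letter names (G-A-B-C): a fourth.
The perfect fourth spans 5 semitones, and G#3 to C#4 is exactly 5 semitones — so this is a perfect fourth.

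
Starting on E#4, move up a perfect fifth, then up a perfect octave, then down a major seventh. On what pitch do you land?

E#4 up a perfect fifth → B#4 (7 semitones).
B#4 up a perfect octave → B#5 (12 semitones).
Down a major seventh from B#5: C#5 (11 semitones down).

C#5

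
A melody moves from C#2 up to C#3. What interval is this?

perfect octave

C to C is the same letter name, plus an octave: an octave.
Counting semitones, C#2→C#3 is 12, which is the perfect octave.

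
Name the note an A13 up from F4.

Counting six letter names plus an octave up from F lands on D.
An augmented thirteenth is 22 semitones; 22 semitones up from F4 gives D#6.

D#6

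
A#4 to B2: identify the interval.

M14

Descending from A#4 to B2 is the same interval as ascending B2 to A#4.
B to A spans seven letter names (B-C-D-E-F-G-A), plus an octave, so the interval is some kind of fourteenth.
Counting semitones, B2→A#4 is 23, which is the major fourteenth.
(Equivalently, a compound major seventh: a major seventh plus an octave.)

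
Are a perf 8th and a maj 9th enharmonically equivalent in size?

No

12 semitones (perfect octave) vs 14 semitones (major ninth): not equal.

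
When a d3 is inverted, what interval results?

augmented 6th

Interval numbers invert to sum to nine: 3 + 6 = 9, so a third inverts to a sixth.
The quality also flips — diminished becomes augmented — giving an augmented sixth.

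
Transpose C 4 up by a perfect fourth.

Four letter names up from C: F.
A perfect fourth is 5 semitones; 5 semitones up from C4 gives F4.

F 4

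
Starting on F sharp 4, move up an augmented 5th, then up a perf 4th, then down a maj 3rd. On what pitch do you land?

D sharp 5

Up an augmented fifth from F#4: C##5 (8 semitones up).
C##5 up a perfect fourth → F##5 (5 semitones).
A major third down from F##5 is D#5.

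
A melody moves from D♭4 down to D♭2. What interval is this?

Descending from Db4 to Db2 is the same interval as ascending Db2 to Db4.
D to D is the same letter name, plus 2 octaves — that makes it a fifteenth of some quality.
Db2 to Db4 is 24 semitones, matching the perfect fifteenth exactly, so the quality is perfect.
(Equivalently, a compound perfect octave: a perfect octave plus an octave.)

perfect 15th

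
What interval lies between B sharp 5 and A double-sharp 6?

major 7th

B to A spans seven letter names (B-C-D-E-F-G-A) — that makes it a seventh of some quality.
The major seventh spans 11 semitones, and B#5 to A##6 is exactly 11 semitones — so this is a major seventh.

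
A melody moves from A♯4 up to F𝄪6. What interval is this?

major 13th

A to F spans six letter names (A-B-C-D-E-F), plus an octave, so the interval is some kind of thirteenth.
Counting semitones, A#4→F##6 is 21, which is the major thirteenth.
(Equivalently, a compound major sixth: a major sixth plus an octave.)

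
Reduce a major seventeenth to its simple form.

major 3rd

Take out 2 octaves (14 from the number): 17 − 14 = 3.
Quality carries through unchanged, so the simple form is a major third.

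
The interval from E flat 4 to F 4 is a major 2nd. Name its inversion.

m7

Inverted interval numbers add to nine, so a second pairs with a seventh (2 + 7 = 9).
And major becomes minor under inversion, so we get a minor seventh.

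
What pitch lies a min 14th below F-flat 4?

G-flat 2

The fourteenth's letter: F down seven letter names plus an octave → G.
A minor fourteenth is 22 semitones; 22 semitones down from Fb4 gives Gb2.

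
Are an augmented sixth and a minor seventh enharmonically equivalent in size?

Yes

An augmented sixth = 10 semitones = a minor seventh; enharmonically equal.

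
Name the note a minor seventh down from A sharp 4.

B sharp 3

The seventh takes the letter from A down to B.
A minor seventh is 10 semitones; 10 semitones down from A#4 gives B#3.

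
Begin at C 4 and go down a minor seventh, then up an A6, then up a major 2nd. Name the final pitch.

A minor seventh down from C4 is D3.
An augmented sixth up from D3 is B#3.
A major second up from B#3 is C##4.

C double-sharp 4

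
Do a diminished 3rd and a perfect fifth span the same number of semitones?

A diminished third spans 2 semitones; a perfect fifth spans 7 semitones. They differ by 5.

No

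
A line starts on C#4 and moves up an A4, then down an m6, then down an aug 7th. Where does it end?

Up an augmented fourth from C#4: F##4 (6 semitones up).
F##4 down a minor sixth → A##3 (8 semitones).
Down an augmented seventh from A##3: B2 (12 semitones down).

B2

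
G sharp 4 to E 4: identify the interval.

Descending from G#4 to E4 is the same interval as ascending E4 to G#4.
E to G spans three letter names (E-F-G) — that makes it a third of some quality.
The major third spans 4 semitones, and E4 to G#4 is exactly 4 semitones — so this is a major third.

major third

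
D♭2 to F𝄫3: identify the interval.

diminished tenth

D to F spans three letter names (D-E-F), plus an octave: a tenth.
The major tenth is 16 semitones; here we have 14, two semitones narrower: diminished.
(Equivalently, a compound diminished third: a diminished third plus an octave.)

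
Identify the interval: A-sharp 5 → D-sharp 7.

perfect 11th

A to D spans four letter names (A-B-C-D), plus an octave, so the interval is some kind of eleventh.
A#5 to D#7 is 17 semitones, matching the perfect eleventh exactly, so the quality is perfect.
(Equivalently, a compound perfect fourth: a perfect fourth plus an octave.)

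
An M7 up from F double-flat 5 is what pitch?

E double-flat 6

The seventh takes the letter from F up to E.
Moving 11 semitones up from Fbb5 (the size of a major seventh) reaches Ebb6.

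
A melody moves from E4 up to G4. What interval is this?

minor third

E to G spans three letter names (E-F-G): a third.
A major third would be 4 semitones, but E4 to G4 is 3 — one semitone narrower, making it a minor third.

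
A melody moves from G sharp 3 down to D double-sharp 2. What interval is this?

Descending from G#3 to D##2 is the same interval as ascending D##2 to G#3.
D to G spans four letter names (D-E-F-G), plus an octave — that makes it an eleventh of some quality.
A perfect eleventh would be 17 semitones; D##2 to G#3 is 16, one semitone narrower, so the interval is diminished.
(Equivalently, a compound diminished fourth: a diminished fourth plus an octave.)

diminished 11th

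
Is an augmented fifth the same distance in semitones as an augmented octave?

An augmented fifth spans 8 semitones; an augmented octave spans 13 semitones. They differ by 5.

No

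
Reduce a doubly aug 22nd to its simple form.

Each octave removed subtracts seven from the number: 22 − 14 = 8.
That makes a doubly augmented twenty-second a compound doubly augmented octave — 2 octaves plus a doubly augmented octave.

AA8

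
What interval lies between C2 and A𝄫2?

d6

C to A spans six letter names (C-D-E-F-G-A) — that makes it a sixth of some quality.
The major sixth is 9 semitones; here we have 7, two semitones narrower: diminished.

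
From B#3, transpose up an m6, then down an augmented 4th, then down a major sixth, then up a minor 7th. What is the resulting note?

Eb4

A minor sixth up from B#3 is G#4.
G#4 down an augmented fourth → D4 (6 semitones).
D4 down a major sixth → F3 (9 semitones).
A minor seventh up from F3 is Eb4.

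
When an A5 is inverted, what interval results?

Inverted interval numbers add to nine, so a fifth pairs with a fourth (5 + 4 = 9).
Quality inverts too: augmented becomes diminished. That makes the inversion a diminished fourth.

d4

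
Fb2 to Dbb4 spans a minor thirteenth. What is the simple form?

minor sixth

Each octave removed subtracts seven from the number: 13 − 7 = 6.
Quality carries through unchanged, so the simple form is a minor sixth.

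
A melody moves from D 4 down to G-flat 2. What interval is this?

Descending from D4 to Gb2 is the same interval as ascending Gb2 to D4.
G to D spans five letter names (G-A-B-C-D), plus an octave, so the interval is some kind of twelfth.
Gb2 to D4 spans 20 semitones — one semitone wider than the perfect twelfth (19) — giving an augmented twelfth.
(Equivalently, a compound augmented fifth: an augmented fifth plus an octave.)

augmented twelfth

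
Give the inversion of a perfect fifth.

Inverted interval numbers add to nine, so a fifth pairs with a fourth (5 + 4 = 9).
Quality inverts too: perfect stays perfect. That makes the inversion a perfect fourth.

P4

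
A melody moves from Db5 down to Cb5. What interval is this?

M2

Descending from Db5 to Cb5 is the same interval as ascending Cb5 to Db5.
C to D spans two letter names (C-D), so the interval is some kind of second.
Counting semitones, Cb5→Db5 is 2, which is the major second.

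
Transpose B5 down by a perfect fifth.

E5

Counting five letter names down from B lands on E.
A perfect fifth spans 7 semitones, so from B5 the target pitch is E5.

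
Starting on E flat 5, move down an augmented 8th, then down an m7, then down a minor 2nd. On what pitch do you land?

Eb5 down an augmented octave → Ebb4 (13 semitones).
Ebb4 down a minor seventh → Fb3 (10 semitones).
Down a minor second from Fb3: Eb3 (1 semitone down).

E flat 3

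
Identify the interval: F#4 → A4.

m3

F to A spans three letter names (F-G-A) — that makes it a third of some quality.
F#4 to A4 is 3 semitones, a half step short of the major third (4), so this is minor.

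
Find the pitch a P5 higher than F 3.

Five letter names up from F: C.
A perfect fifth is 7 semitones; 7 semitones up from F3 gives C4.

C 4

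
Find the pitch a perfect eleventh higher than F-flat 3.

Four letters up from F (plus an octave) reaches B.
A perfect eleventh is 17 semitones; 17 semitones up from Fb3 gives Bbb4.

B-double-flat 4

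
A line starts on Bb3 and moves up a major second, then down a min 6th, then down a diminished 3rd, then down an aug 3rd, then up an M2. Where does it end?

Bb3 up a major second → C4 (2 semitones).
C4 down a minor sixth → E3 (8 semitones).
E3 down a diminished third → C##3 (2 semitones).
Down an augmented third from C##3: A2 (5 semitones down).
A2 up a major second → B2 (2 semitones).

B2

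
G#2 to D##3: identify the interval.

G to D spans five letter names (G-A-B-C-D) — that makes it a fifth of some quality.
A perfect fifth would be 7 semitones; G#2 to D##3 is 8, one semitone wider, so the interval is augmented.

A5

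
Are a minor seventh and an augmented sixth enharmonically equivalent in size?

Yes

A minor seventh spans 10 semitones, and an augmented sixth also spans 10 semitones — they're enharmonic.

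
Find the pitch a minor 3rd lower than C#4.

A#3

Counting three letter names down from C lands on A.
Moving 3 semitones down from C#4 (the size of a minor third) reaches A#3.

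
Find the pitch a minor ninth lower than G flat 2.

F 1

Counting two letter names plus an octave down from G lands on F.
A minor ninth is 13 semitones; 13 semitones down from Gb2 gives F1.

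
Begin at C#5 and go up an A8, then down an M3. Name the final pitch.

A#5

An augmented octave up from C#5 is C##6.
A major third down from C##6 is A#5.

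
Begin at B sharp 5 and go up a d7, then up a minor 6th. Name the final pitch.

B#5 up a diminished seventh → A6 (9 semitones).
A6 up a minor sixth → F7 (8 semitones).

F 7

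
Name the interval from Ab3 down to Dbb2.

augmented twelfth

Descending from Ab3 to Dbb2 is the same interval as ascending Dbb2 to Ab3.
D to A spans five letter names (D-E-F-G-A), plus an octave — that makes it a twelfth of some quality.
Dbb2 to Ab3 spans 20 semitones — one semitone wider than the perfect twelfth (19) — giving an augmented twelfth.
(Equivalently, a compound augmented fifth: an augmented fifth plus an octave.)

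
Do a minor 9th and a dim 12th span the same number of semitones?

A minor ninth spans 13 semitones; a diminished twelfth spans 18 semitones. They differ by 5.

No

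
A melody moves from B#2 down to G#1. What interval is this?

major tenth

Descending from B#2 to G#1 is the same interval as ascending G#1 to B#2.
G to B spans three letter names (G-A-B), plus an octave: a tenth.
G#1 to B#2 is 16 semitones, matching the major tenth exactly, so the quality is major.
(Equivalently, a compound major third: a major third plus an octave.)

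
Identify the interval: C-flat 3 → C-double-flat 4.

d8

C to C is the same letter name, plus an octave — that makes it an octave of some quality.
Cb3 to Cbb4 spans 11 semitones — one semitone narrower than the perfect octave (12) — giving a diminished octave.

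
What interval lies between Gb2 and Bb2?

M3

G to B spans three letter names (G-A-B): a third.
The major third spans 4 semitones, and Gb2 to Bb2 is exactly 4 semitones — so this is a major third.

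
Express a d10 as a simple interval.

diminished 3rd

Subtracting seven from the interval number removes an octave: 10 − 7 = 3.
That makes a diminished tenth a compound diminished third — an octave plus a diminished third.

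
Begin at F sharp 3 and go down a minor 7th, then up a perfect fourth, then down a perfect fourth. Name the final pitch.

A minor seventh down from F#3 is G#2.
G#2 up a perfect fourth → C#3 (5 semitones).
A perfect fourth down from C#3 is G#2.

G sharp 2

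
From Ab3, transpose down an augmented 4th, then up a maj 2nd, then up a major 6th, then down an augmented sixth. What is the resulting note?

Down an augmented fourth from Ab3: Ebb3 (6 semitones down).
Ebb3 up a major second → Fb3 (2 semitones).
Fb3 up a major sixth → Db4 (9 semitones).
Down an augmented sixth from Db4: Fbb3 (10 semitones down).

Fbb3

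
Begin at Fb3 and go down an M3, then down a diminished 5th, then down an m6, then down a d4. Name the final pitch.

F#1

Fb3 down a major third → Dbb3 (4 semitones).
Down a diminished fifth from Dbb3: Gb2 (6 semitones down).
A minor sixth down from Gb2 is Bb1.
A diminished fourth down from Bb1 is F#1.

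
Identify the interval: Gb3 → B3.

augmented third

G to B spans three letter names (G-A-B) — that makes it a third of some quality.
The major third is 4 semitones; here we have 5, one semitone wider: augmented.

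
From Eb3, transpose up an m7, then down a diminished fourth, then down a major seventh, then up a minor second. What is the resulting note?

Eb3 up a minor seventh → Db4 (10 semitones).
Db4 down a diminished fourth → A3 (4 semitones).
A major seventh down from A3 is Bb2.
A minor second up from Bb2 is Cb3.

Cb3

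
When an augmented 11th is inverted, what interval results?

First reduce the compound augmented eleventh to its simple form, an augmented fourth.
Interval numbers invert to sum to nine: 4 + 5 = 9, so a fourth inverts to a fifth.
And augmented becomes diminished under inversion, so we get a diminished fifth.

diminished fifth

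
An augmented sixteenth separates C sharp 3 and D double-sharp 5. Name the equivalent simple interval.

augmented 2nd

Take out 2 octaves (14 from the number): 16 − 14 = 2.
Quality carries through unchanged, so the simple form is an augmented second.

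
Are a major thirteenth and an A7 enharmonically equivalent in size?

21 semitones (major thirteenth) vs 12 semitones (augmented seventh): not equal.

No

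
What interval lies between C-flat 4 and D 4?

A2

C to D spans two letter names (C-D), so the interval is some kind of second.
The major second is 2 semitones; here we have 3, one semitone wider: augmented.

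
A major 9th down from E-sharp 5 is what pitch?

D-sharp 4

The ninth's letter: E down two letter names plus an octave → D.
Moving 14 semitones down from E#5 (the size of a major ninth) reaches D#4.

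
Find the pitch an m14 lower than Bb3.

C2

The fourteenth's letter: B down seven letter names plus an octave → C.
Moving 22 semitones down from Bb3 (the size of a minor fourteenth) reaches C2.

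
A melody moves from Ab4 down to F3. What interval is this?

m10

Descending from Ab4 to F3 is the same interval as ascending F3 to Ab4.
F to A spans three letter names (F-G-A), plus an octave — that makes it a tenth of some quality.
F3 to Ab4 is 15 semitones, a half step short of the major tenth (16), so this is minor.
(Equivalently, a compound minor third: a minor third plus an octave.)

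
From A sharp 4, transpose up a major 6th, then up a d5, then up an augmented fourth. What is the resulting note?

F double-sharp 6

Up a major sixth from A#4: F##5 (9 semitones up).
Up a diminished fifth from F##5: C#6 (6 semitones up).
Up an augmented fourth from C#6: F##6 (6 semitones up).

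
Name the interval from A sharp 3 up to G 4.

diminished seventh

A to G spans seven letter names (A-B-C-D-E-F-G) — that makes it a seventh of some quality.
The major seventh is 11 semitones; here we have 9, two semitones narrower: diminished.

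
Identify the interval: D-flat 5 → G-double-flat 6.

diminished 11th

D to G spans four letter names (D-E-F-G), plus an octave, so the interval is some kind of eleventh.
A perfect eleventh would be 17 semitones; Db5 to Gbb6 is 16, one semitone narrower, so the interval is diminished.
(Equivalently, a compound diminished fourth: a diminished fourth plus an octave.)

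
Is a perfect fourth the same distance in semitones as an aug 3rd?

A perfect fourth spans 5 semitones, and an augmented third also spans 5 semitones — they're enharmonic.

Yes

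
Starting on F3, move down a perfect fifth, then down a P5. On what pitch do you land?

Eb2

A perfect fifth down from F3 is Bb2.
Bb2 down a perfect fifth → Eb2 (7 semitones).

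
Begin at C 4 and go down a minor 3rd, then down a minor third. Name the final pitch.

F sharp 3

A minor third down from C4 is A3.
A minor third down from A3 is F#3.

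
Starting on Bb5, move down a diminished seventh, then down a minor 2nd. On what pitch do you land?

A diminished seventh down from Bb5 is C#5.
Down a minor second from C#5: B#4 (1 semitone down).

B#4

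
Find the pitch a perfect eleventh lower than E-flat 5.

B-flat 3

Counting four letter names plus an octave down from E lands on B.
Moving 17 semitones down from Eb5 (the size of a perfect eleventh) reaches Bb3.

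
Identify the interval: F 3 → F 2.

perfect 8th

Descending from F3 to F2 is the same interval as ascending F2 to F3.
F to F is the same letter name, plus an octave, so the interval is some kind of octave.
Counting semitones, F2→F3 is 12, which is the perfect octave.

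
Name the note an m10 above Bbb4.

Dbb6

Counting three letter names plus an octave up from B lands on D.
A minor tenth is 15 semitones; 15 semitones up from Bbb4 gives Dbb6.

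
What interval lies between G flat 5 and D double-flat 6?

G to D spans five letter names (G-A-B-C-D): a fifth.
A perfect fifth would be 7 semitones; Gb5 to Dbb6 is 6, one semitone narrower, so the interval is diminished.

diminished 5th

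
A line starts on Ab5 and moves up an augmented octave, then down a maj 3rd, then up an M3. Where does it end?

A6

Up an augmented octave from Ab5: A6 (13 semitones up).
Down a major third from A6: F6 (4 semitones down).
A major third up from F6 is A6.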